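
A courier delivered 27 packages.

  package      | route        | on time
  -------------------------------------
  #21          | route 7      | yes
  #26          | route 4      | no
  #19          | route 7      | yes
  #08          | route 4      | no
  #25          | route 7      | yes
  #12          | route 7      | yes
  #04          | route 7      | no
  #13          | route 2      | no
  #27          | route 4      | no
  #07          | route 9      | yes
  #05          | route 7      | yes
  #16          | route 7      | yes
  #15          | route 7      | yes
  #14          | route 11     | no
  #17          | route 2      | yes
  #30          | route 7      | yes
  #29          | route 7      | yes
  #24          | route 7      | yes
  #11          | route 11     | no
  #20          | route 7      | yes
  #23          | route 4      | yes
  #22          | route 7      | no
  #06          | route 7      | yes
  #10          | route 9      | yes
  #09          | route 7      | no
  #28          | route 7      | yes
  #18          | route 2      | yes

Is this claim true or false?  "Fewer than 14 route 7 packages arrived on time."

True

'Fewer than 14 route 7 packages arrived on time' holds iff |A ∩ B| < 14.
|A| = 16, |A ∩ B| = 13, |A ∖ B| = 3.
|A ∩ B| = 13, so the statement is true.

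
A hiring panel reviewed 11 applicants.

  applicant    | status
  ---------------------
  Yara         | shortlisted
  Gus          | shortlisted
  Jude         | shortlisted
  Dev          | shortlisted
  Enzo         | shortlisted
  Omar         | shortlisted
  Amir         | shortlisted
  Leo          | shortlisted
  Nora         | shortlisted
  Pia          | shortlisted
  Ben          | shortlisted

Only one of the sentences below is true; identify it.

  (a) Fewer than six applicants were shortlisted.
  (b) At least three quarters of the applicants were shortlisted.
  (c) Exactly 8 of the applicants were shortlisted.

|A| = 11, |A ∩ B| = 11, |A ∖ B| = 0.
(a) requires |A ∩ B| < 6: false.
(b) requires |A ∩ B| / |A| ≥ 3/4: true.
(c) requires |A ∩ B| = 8: false.

(b)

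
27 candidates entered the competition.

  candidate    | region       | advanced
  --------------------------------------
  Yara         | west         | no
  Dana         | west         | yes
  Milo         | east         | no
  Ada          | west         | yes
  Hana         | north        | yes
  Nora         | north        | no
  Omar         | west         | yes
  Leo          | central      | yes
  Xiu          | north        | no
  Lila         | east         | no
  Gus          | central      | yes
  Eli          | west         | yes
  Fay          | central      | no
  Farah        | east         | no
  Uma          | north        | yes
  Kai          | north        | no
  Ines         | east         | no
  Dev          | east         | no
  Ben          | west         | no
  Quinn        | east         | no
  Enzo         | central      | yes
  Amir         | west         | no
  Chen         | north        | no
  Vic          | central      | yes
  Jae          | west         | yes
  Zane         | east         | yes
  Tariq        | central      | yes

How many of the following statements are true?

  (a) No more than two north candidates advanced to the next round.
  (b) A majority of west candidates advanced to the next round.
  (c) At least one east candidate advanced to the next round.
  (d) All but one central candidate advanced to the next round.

(a) north: |A| = 6, |A ∩ B| = 2; needs |A ∩ B| ≤ 2 — true.
(b) west: |A| = 8, |A ∩ B| = 5; needs |A ∩ B| > |A ∖ B| — true.
(c) east: |A| = 7, |A ∩ B| = 1; needs A ∩ B ≠ ∅ (|A ∩ B| ≥ 1) — true.
(d) central: |A| = 6, |A ∩ B| = 5; needs |A ∖ B| = 1 — true.

4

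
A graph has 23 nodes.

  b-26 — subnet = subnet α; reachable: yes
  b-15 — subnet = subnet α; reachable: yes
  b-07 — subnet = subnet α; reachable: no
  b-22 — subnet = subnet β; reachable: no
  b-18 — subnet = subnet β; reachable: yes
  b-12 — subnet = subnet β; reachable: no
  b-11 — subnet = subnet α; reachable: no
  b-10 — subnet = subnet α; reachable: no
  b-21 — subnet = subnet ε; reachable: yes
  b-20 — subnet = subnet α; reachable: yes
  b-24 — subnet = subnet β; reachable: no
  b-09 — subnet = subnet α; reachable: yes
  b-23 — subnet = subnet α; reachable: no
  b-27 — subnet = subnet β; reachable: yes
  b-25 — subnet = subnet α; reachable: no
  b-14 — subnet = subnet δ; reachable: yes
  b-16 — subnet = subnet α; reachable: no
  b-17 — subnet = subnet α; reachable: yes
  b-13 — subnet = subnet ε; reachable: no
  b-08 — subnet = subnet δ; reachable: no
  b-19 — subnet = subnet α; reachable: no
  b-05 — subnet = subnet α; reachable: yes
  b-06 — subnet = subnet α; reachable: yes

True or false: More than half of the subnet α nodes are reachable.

Truth condition: |A ∩ B| > |A ∖ B|.
A (the restrictor) = {b-26, b-15, b-07, b-11, b-10, b-20, b-09, b-23, b-25, b-16, b-17, b-19, b-05, b-06}, |A| = 14.
A ∩ B = {b-26, b-15, b-20, b-09, b-17, b-05, b-06}, so |A ∩ B| = 7.
A ∖ B = {b-07, b-11, b-10, b-23, b-25, b-16, b-19}, so |A ∖ B| = 7.
7 = 7, so the statement is false.

False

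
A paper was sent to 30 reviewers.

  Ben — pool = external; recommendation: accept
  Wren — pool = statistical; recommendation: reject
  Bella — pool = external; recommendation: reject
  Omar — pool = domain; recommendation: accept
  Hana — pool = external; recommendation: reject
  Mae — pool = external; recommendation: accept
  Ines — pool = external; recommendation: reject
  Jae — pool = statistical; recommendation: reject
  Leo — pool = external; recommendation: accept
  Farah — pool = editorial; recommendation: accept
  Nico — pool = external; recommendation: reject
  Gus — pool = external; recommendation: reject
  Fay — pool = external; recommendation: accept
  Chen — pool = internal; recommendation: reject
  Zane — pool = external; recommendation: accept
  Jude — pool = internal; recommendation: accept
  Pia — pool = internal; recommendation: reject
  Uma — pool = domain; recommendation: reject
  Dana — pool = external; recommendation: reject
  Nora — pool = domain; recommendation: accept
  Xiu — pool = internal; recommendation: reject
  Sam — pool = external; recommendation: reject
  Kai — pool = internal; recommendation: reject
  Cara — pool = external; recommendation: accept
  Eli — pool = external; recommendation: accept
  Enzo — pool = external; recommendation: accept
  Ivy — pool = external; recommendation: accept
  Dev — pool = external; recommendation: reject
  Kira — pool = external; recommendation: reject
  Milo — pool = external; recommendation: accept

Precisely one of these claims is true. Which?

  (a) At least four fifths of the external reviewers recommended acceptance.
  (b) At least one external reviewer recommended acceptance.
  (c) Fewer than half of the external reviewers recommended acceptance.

|A| = 19, |A ∩ B| = 10, |A ∖ B| = 9.
(a) requires |A ∩ B| / |A| ≥ 4/5: false.
(b) requires A ∩ B ≠ ∅ (|A ∩ B| ≥ 1): true.
(c) requires |A ∩ B| < |A ∖ B|: false.

(b)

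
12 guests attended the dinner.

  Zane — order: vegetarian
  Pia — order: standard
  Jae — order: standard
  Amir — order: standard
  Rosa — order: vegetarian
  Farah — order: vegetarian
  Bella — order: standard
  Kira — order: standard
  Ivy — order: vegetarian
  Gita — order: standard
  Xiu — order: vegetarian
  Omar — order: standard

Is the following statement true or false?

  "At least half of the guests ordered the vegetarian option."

Truth condition: |A ∩ B| ≥ |A ∖ B|.
A (the restrictor) = {Zane, Pia, Jae, Amir, Rosa, Farah, Bella, Kira, Ivy, Gita, Xiu, Omar}, |A| = 12.
A ∩ B = {Zane, Rosa, Farah, Ivy, Xiu}, so |A ∩ B| = 5.
A ∖ B = {Pia, Jae, Amir, Bella, Kira, Gita, Omar}, so |A ∖ B| = 7.
5 < 7, so the statement is false.

False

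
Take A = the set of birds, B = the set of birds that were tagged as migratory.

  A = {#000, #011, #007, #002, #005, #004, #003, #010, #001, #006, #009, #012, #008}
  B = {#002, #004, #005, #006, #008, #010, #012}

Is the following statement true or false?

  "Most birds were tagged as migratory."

'Most birds were tagged as migratory' holds iff |A ∩ B| > |A ∖ B|.
A (the restrictor) = {#000, #011, #007, #002, #005, #004, #003, #010, #001, #006, #009, #012, #008}, |A| = 13.
A ∩ B = {#002, #005, #004, #010, #006, #012, #008}, so |A ∩ B| = 7.
A ∖ B = {#000, #011, #007, #003, #001, #009}, so |A ∖ B| = 6.
7 > 6, so the statement is true.

True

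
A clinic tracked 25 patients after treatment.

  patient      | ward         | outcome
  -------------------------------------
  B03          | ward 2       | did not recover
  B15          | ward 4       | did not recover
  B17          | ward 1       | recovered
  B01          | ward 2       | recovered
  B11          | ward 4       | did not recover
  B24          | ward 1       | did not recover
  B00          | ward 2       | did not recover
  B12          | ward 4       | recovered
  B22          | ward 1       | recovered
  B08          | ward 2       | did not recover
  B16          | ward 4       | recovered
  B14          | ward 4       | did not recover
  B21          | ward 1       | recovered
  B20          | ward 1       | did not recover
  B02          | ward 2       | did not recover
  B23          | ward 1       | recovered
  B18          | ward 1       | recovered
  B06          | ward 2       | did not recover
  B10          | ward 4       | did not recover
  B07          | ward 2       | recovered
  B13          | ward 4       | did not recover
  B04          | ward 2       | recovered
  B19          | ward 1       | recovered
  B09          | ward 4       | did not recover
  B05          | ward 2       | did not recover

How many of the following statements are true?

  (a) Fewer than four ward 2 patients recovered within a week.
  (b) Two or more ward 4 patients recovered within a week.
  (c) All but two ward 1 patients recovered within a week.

(a) ward 2: |A| = 9, |A ∩ B| = 3; needs |A ∩ B| < 4 — true.
(b) ward 4: |A| = 8, |A ∩ B| = 2; needs |A ∩ B| ≥ 2 — true.
(c) ward 1: |A| = 8, |A ∩ B| = 6; needs |A ∖ B| = 2 — true.

3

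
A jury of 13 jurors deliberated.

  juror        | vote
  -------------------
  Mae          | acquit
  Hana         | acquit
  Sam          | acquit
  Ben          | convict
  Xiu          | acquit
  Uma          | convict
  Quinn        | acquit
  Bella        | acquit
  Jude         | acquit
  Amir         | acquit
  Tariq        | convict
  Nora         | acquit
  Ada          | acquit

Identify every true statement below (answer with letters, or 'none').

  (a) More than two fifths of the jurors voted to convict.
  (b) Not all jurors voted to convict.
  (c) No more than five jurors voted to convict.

|A| = 13, |A ∩ B| = 3, |A ∖ B| = 10.
(a) |A ∩ B| / |A| > 2/5: fails.
(b) A ⊄ B (|A ∖ B| ≥ 1): holds.
(c) |A ∩ B| ≤ 5: holds.

(b), (c)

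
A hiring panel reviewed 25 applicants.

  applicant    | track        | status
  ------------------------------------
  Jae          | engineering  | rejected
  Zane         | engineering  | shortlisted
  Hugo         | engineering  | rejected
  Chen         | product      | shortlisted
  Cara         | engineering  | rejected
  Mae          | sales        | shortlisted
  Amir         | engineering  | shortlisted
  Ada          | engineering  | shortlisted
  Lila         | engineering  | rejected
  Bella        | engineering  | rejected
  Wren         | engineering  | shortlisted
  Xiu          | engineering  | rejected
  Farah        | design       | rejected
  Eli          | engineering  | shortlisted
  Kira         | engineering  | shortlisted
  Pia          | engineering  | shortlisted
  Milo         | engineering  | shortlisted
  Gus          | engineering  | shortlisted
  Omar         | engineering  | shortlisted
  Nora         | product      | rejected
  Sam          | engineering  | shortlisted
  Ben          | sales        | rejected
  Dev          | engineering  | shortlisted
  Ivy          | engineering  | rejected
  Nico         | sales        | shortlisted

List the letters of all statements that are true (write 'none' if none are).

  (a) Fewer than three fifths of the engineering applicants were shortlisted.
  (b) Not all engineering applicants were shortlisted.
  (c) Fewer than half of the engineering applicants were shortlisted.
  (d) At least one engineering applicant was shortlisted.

|A| = 19, |A ∩ B| = 12, |A ∖ B| = 7.
(a) |A ∩ B| / |A| < 3/5: fails.
(b) A ⊄ B (|A ∖ B| ≥ 1): holds.
(c) |A ∩ B| < |A ∖ B|: fails.
(d) A ∩ B ≠ ∅ (|A ∩ B| ≥ 1): holds.

(b), (d)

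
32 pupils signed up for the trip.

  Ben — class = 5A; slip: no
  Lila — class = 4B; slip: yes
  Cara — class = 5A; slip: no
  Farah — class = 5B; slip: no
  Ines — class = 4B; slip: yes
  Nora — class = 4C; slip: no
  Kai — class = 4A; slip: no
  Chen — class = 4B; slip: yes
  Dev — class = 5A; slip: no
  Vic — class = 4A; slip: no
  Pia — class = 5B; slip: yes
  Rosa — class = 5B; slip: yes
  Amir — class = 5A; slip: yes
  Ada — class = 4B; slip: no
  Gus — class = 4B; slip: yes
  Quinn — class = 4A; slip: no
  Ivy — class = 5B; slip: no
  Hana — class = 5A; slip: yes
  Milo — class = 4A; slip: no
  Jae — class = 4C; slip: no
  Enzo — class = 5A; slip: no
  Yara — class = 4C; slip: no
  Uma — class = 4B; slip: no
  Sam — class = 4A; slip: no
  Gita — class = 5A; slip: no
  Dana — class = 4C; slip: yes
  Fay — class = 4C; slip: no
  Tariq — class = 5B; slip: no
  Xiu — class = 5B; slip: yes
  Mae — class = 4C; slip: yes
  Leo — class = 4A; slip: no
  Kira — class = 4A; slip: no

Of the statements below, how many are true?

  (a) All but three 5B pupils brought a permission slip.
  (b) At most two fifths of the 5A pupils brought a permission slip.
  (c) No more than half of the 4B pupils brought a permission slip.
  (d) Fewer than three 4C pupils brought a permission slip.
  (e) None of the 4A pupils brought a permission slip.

(a) 5B: |A| = 6, |A ∩ B| = 3; needs |A ∖ B| = 3 — true.
(b) 5A: |A| = 7, |A ∩ B| = 2; needs |A ∩ B| / |A| ≤ 2/5 — true.
(c) 4B: |A| = 6, |A ∩ B| = 4; needs |A ∩ B| ≤ |A ∖ B| — false.
(d) 4C: |A| = 6, |A ∩ B| = 2; needs |A ∩ B| < 3 — true.
(e) 4A: |A| = 7, |A ∩ B| = 0; needs A ∩ B = ∅ (|A ∩ B| = 0) — true.

4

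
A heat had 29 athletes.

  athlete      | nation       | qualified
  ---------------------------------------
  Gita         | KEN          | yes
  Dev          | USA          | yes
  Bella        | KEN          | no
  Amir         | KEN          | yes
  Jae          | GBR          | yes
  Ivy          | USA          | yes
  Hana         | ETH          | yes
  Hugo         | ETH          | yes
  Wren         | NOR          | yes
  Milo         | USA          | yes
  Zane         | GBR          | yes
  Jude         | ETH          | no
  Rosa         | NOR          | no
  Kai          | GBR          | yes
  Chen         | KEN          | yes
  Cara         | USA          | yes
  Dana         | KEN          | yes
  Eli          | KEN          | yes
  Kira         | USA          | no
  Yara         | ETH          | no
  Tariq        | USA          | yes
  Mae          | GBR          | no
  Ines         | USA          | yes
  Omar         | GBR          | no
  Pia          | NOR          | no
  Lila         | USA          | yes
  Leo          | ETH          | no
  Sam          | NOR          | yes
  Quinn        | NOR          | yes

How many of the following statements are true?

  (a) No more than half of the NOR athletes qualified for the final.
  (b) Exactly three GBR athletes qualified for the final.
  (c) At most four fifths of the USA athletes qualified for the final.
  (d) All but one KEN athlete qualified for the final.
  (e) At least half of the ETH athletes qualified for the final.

2

(a) NOR: |A| = 5, |A ∩ B| = 3; needs |A ∩ B| ≤ |A ∖ B| — false.
(b) GBR: |A| = 5, |A ∩ B| = 3; needs |A ∩ B| = 3 — true.
(c) USA: |A| = 8, |A ∩ B| = 7; needs |A ∩ B| / |A| ≤ 4/5 — false.
(d) KEN: |A| = 6, |A ∩ B| = 5; needs |A ∖ B| = 1 — true.
(e) ETH: |A| = 5, |A ∩ B| = 2; needs |A ∩ B| ≥ |A ∖ B| — false.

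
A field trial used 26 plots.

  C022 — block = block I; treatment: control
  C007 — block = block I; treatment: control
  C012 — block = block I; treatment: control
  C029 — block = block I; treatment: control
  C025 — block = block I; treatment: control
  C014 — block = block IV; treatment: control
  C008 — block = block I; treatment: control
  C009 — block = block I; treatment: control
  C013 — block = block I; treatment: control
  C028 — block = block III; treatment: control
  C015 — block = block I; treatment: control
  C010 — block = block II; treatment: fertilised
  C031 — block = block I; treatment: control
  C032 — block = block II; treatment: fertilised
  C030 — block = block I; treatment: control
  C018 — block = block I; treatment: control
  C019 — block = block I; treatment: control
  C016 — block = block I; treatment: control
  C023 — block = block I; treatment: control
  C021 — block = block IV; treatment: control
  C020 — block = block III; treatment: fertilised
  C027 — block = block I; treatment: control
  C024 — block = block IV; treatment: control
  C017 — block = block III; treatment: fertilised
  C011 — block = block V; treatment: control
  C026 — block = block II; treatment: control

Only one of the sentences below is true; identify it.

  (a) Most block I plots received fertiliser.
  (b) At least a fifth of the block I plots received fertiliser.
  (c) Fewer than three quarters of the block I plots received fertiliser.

|A| = 16, |A ∩ B| = 0, |A ∖ B| = 16.
(a) requires |A ∩ B| > |A ∖ B|: false.
(b) requires |A ∩ B| / |A| ≥ 1/5: false.
(c) requires |A ∩ B| / |A| < 3/4: true.

(c)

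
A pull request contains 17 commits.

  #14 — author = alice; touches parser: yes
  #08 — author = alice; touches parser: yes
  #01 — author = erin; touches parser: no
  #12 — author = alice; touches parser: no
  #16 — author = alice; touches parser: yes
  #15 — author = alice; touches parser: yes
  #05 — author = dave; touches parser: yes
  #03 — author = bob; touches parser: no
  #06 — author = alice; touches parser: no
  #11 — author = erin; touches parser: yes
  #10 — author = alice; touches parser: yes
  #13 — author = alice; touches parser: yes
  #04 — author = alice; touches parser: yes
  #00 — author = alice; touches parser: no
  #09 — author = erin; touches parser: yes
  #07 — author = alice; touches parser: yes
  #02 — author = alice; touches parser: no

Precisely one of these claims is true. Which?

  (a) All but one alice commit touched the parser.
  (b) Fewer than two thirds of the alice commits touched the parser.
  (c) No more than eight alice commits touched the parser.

|A| = 12, |A ∩ B| = 8, |A ∖ B| = 4.
(a) requires |A ∖ B| = 1: false.
(b) requires |A ∩ B| / |A| < 2/3: false.
(c) requires |A ∩ B| ≤ 8: true.

(c)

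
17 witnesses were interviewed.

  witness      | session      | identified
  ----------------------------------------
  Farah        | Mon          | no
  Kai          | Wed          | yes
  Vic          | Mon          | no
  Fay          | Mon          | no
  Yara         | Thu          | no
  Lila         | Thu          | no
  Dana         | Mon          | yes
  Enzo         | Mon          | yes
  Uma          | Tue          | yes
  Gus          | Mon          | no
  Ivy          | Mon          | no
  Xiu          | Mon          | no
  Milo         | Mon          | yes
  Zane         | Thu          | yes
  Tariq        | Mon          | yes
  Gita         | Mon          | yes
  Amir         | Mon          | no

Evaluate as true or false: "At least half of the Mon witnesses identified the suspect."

False

Truth condition: |A ∩ B| ≥ |A ∖ B|.
A (the restrictor) = {Farah, Vic, Fay, Dana, Enzo, Gus, Ivy, Xiu, Milo, Tariq, Gita, Amir}, |A| = 12.
A ∩ B = {Dana, Enzo, Milo, Tariq, Gita}, so |A ∩ B| = 5.
A ∖ B = {Farah, Vic, Fay, Gus, Ivy, Xiu, Amir}, so |A ∖ B| = 7.
5 < 7, so the statement is false.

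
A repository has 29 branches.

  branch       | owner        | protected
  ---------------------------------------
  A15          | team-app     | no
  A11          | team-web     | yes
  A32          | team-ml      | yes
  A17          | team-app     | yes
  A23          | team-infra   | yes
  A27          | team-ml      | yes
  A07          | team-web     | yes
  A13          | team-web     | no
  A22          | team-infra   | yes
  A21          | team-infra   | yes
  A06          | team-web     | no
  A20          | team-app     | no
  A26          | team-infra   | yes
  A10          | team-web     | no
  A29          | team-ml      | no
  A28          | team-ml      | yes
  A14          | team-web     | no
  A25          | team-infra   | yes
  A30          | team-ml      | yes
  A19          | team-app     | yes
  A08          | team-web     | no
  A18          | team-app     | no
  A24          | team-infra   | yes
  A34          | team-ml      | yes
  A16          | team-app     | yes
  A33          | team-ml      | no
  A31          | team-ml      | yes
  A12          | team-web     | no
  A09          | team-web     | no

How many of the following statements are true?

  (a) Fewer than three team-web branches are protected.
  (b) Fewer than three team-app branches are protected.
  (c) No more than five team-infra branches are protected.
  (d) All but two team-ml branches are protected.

(a) team-web: |A| = 9, |A ∩ B| = 2; needs |A ∩ B| < 3 — true.
(b) team-app: |A| = 6, |A ∩ B| = 3; needs |A ∩ B| < 3 — false.
(c) team-infra: |A| = 6, |A ∩ B| = 6; needs |A ∩ B| ≤ 5 — false.
(d) team-ml: |A| = 8, |A ∩ B| = 6; needs |A ∖ B| = 2 — true.

2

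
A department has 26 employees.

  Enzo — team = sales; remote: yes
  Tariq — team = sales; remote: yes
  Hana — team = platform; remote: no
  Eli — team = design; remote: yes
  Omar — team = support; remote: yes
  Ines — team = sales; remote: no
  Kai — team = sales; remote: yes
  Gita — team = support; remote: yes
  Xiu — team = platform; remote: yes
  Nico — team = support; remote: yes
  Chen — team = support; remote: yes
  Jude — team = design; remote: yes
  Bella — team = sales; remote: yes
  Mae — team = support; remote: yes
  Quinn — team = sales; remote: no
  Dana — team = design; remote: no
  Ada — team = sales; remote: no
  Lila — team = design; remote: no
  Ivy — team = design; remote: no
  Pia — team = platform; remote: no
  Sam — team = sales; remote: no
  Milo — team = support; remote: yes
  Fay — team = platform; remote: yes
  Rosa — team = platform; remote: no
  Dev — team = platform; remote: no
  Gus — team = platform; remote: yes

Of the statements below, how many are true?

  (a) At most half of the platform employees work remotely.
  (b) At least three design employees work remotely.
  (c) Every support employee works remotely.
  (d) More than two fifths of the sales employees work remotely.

(a) platform: |A| = 7, |A ∩ B| = 3; needs |A ∩ B| ≤ |A ∖ B| — true.
(b) design: |A| = 5, |A ∩ B| = 2; needs |A ∩ B| ≥ 3 — false.
(c) support: |A| = 6, |A ∩ B| = 6; needs A ⊆ B, i.e. every element of A is in B (|A ∖ B| = 0) — true.
(d) sales: |A| = 8, |A ∩ B| = 4; needs |A ∩ B| / |A| > 2/5 — true.

3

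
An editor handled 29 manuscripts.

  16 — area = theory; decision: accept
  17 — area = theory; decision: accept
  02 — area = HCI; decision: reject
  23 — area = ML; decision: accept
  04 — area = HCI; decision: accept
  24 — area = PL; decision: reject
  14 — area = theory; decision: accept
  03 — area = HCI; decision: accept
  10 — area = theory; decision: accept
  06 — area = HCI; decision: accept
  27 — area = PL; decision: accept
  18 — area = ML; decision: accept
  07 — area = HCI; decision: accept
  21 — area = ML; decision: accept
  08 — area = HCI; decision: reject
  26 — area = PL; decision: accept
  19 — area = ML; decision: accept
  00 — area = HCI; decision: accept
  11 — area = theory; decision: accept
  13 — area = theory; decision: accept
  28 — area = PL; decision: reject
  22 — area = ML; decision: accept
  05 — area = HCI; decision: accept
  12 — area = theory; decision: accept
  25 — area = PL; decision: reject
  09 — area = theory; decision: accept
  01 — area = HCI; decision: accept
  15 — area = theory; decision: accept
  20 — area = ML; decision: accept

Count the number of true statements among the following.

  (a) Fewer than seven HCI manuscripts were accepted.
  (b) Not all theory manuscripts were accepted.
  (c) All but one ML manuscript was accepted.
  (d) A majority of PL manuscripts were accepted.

(a) HCI: |A| = 9, |A ∩ B| = 7; needs |A ∩ B| < 7 — false.
(b) theory: |A| = 9, |A ∩ B| = 9; needs A ⊄ B (|A ∖ B| ≥ 1) — false.
(c) ML: |A| = 6, |A ∩ B| = 6; needs |A ∖ B| = 1 — false.
(d) PL: |A| = 5, |A ∩ B| = 2; needs |A ∩ B| > |A ∖ B| — false.

0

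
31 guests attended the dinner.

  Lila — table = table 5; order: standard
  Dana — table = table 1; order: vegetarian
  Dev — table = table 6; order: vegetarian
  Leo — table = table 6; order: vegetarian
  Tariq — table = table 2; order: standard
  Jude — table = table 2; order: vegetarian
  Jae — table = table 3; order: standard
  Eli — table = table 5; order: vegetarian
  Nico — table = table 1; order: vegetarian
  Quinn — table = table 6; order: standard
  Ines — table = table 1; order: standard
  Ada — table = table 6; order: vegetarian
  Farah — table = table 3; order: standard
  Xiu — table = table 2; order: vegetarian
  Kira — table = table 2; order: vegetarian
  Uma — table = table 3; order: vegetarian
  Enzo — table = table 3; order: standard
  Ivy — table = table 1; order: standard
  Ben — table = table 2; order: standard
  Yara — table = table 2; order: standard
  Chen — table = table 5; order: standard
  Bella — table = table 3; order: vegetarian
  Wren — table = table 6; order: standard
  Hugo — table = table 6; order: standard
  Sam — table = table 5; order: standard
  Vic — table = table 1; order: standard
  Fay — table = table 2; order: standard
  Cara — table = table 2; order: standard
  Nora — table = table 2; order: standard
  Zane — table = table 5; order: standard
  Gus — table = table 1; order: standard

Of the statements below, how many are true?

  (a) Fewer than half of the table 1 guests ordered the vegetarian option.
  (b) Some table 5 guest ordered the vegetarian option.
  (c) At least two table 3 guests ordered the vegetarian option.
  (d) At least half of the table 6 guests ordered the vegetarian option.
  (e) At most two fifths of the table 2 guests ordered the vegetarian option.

(a) table 1: |A| = 6, |A ∩ B| = 2; needs |A ∩ B| < |A ∖ B| — true.
(b) table 5: |A| = 5, |A ∩ B| = 1; needs A ∩ B ≠ ∅ (|A ∩ B| ≥ 1) — true.
(c) table 3: |A| = 5, |A ∩ B| = 2; needs |A ∩ B| ≥ 2 — true.
(d) table 6: |A| = 6, |A ∩ B| = 3; needs |A ∩ B| ≥ |A ∖ B| — true.
(e) table 2: |A| = 9, |A ∩ B| = 3; needs |A ∩ B| / |A| ≤ 2/5 — true.

5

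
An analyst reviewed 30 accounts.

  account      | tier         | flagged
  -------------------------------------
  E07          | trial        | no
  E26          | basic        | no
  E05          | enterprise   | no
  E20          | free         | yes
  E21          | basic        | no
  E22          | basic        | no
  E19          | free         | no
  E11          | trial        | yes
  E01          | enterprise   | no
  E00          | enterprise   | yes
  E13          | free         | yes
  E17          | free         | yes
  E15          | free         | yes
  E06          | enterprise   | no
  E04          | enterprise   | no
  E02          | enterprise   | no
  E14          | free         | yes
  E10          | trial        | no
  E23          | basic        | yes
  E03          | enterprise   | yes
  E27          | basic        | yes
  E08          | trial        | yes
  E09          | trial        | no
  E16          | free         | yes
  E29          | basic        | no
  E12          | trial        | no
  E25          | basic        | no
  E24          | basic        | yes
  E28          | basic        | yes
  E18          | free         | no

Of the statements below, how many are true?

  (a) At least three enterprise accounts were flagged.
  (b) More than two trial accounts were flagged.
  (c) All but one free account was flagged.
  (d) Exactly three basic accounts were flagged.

(a) enterprise: |A| = 7, |A ∩ B| = 2; needs |A ∩ B| ≥ 3 — false.
(b) trial: |A| = 6, |A ∩ B| = 2; needs |A ∩ B| > 2 — false.
(c) free: |A| = 8, |A ∩ B| = 6; needs |A ∖ B| = 1 — false.
(d) basic: |A| = 9, |A ∩ B| = 4; needs |A ∩ B| = 3 — false.

0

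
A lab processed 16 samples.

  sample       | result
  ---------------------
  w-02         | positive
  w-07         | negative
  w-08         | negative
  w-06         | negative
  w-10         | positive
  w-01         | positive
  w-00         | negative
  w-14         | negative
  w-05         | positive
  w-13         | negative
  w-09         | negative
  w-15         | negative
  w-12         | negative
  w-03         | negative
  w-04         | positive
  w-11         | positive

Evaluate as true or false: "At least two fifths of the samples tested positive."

'At least two fifths of the samples tested positive' holds iff |A ∩ B| / |A| ≥ 2/5.
|A| = 16, |A ∩ B| = 6, |A ∖ B| = 10.
|A ∩ B|/|A| = 6/16, so the statement is false.

False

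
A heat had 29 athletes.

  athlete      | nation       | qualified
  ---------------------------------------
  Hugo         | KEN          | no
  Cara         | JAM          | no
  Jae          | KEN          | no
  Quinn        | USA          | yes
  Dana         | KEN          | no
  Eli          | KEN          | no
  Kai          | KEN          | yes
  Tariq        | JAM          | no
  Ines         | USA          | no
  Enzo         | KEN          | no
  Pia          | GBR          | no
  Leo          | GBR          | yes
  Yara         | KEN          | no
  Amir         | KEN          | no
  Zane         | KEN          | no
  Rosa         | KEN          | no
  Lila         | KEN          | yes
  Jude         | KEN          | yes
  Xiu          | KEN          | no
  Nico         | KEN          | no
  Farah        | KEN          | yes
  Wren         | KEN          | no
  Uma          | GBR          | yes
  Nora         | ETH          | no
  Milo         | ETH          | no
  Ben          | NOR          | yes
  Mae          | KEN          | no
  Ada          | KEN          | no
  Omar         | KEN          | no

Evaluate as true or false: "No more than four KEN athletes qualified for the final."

True

'No more than four KEN athletes qualified for the final' holds iff |A ∩ B| ≤ 4.
|A| = 19, |A ∩ B| = 4, |A ∖ B| = 15.
|A ∩ B| = 4, so the statement is true.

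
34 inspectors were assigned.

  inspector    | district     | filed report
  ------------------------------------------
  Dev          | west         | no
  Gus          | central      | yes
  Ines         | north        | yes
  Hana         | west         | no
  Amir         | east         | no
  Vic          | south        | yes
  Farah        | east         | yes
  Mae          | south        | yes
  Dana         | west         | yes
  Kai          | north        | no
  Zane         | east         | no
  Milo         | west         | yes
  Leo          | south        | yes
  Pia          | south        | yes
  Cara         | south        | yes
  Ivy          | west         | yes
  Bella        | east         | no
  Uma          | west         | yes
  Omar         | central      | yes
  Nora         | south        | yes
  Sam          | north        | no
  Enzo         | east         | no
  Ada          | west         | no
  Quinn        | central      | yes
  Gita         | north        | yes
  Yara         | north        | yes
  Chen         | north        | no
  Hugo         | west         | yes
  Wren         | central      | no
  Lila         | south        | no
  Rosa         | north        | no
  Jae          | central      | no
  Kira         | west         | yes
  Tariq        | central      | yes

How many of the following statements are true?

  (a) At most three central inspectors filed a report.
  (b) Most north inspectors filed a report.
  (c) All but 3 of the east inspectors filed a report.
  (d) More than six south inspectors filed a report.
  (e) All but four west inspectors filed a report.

(a) central: |A| = 6, |A ∩ B| = 4; needs |A ∩ B| ≤ 3 — false.
(b) north: |A| = 7, |A ∩ B| = 3; needs |A ∩ B| > |A ∖ B| — false.
(c) east: |A| = 5, |A ∩ B| = 1; needs |A ∖ B| = 3 — false.
(d) south: |A| = 7, |A ∩ B| = 6; needs |A ∩ B| > 6 — false.
(e) west: |A| = 9, |A ∩ B| = 6; needs |A ∖ B| = 4 — false.

0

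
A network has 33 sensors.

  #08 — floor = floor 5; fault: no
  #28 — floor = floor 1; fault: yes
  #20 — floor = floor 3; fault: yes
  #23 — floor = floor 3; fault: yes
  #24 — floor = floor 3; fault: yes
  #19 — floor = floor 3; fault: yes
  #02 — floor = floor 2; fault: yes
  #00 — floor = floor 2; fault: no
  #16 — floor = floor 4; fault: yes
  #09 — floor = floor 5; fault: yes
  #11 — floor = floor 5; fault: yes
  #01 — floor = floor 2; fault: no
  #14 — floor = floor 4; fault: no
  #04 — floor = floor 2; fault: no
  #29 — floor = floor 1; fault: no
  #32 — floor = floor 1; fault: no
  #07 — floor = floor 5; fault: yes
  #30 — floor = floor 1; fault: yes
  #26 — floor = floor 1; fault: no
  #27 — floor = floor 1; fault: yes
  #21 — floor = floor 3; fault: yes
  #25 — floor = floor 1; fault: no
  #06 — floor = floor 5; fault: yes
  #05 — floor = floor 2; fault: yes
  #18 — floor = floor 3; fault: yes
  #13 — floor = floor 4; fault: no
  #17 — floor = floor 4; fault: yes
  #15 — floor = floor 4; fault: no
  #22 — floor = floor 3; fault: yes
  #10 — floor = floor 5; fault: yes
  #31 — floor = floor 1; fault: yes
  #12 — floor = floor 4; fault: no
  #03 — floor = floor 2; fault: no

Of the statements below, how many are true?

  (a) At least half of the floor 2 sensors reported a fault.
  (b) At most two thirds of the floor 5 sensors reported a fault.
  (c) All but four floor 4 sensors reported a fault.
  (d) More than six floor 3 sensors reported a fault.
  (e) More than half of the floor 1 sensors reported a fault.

2

(a) floor 2: |A| = 6, |A ∩ B| = 2; needs |A ∩ B| ≥ |A ∖ B| — false.
(b) floor 5: |A| = 6, |A ∩ B| = 5; needs |A ∩ B| / |A| ≤ 2/3 — false.
(c) floor 4: |A| = 6, |A ∩ B| = 2; needs |A ∖ B| = 4 — true.
(d) floor 3: |A| = 7, |A ∩ B| = 7; needs |A ∩ B| > 6 — true.
(e) floor 1: |A| = 8, |A ∩ B| = 4; needs |A ∩ B| > |A ∖ B| — false.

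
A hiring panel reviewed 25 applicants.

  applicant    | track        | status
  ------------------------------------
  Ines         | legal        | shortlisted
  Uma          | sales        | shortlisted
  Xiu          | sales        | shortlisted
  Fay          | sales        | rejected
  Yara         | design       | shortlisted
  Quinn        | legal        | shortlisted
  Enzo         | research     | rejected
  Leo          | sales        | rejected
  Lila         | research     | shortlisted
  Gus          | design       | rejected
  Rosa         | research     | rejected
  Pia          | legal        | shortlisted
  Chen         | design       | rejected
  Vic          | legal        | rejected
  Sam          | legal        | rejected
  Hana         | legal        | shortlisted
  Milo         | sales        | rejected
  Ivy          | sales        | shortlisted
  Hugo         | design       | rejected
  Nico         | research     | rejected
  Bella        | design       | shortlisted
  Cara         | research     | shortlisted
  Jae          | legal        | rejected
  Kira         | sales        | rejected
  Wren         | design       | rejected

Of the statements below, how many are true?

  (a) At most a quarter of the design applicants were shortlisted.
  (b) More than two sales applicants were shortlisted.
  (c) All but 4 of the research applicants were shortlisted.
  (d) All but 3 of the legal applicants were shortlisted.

2

(a) design: |A| = 6, |A ∩ B| = 2; needs |A ∩ B| / |A| ≤ 1/4 — false.
(b) sales: |A| = 7, |A ∩ B| = 3; needs |A ∩ B| > 2 — true.
(c) research: |A| = 5, |A ∩ B| = 2; needs |A ∖ B| = 4 — false.
(d) legal: |A| = 7, |A ∩ B| = 4; needs |A ∖ B| = 3 — true.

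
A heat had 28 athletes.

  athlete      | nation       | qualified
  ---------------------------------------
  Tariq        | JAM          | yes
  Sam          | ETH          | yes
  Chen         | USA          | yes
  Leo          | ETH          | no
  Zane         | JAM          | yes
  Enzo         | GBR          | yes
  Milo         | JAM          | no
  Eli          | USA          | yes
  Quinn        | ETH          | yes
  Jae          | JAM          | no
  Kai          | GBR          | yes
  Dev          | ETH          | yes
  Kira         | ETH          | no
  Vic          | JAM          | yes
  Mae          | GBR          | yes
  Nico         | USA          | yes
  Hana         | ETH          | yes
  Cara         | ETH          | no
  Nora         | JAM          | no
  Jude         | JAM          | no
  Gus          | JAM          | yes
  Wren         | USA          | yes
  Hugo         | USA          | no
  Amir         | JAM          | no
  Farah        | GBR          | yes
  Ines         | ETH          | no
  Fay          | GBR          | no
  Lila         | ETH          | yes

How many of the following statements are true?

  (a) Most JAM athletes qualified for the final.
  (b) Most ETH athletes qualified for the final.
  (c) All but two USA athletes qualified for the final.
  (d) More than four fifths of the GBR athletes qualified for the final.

1

(a) JAM: |A| = 9, |A ∩ B| = 4; needs |A ∩ B| > |A ∖ B| — false.
(b) ETH: |A| = 9, |A ∩ B| = 5; needs |A ∩ B| > |A ∖ B| — true.
(c) USA: |A| = 5, |A ∩ B| = 4; needs |A ∖ B| = 2 — false.
(d) GBR: |A| = 5, |A ∩ B| = 4; needs |A ∩ B| / |A| > 4/5 — false.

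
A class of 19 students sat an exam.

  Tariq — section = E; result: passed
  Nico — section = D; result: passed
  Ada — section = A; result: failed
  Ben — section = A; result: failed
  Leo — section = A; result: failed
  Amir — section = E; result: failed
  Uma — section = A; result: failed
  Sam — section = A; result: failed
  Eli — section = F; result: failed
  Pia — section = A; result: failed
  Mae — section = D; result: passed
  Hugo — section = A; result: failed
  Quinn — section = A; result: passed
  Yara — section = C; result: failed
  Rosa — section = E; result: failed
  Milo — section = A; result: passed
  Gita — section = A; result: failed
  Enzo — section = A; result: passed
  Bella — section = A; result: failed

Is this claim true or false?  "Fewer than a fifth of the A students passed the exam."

False

Truth condition: |A ∩ B| / |A| < 1/5.
A (the restrictor) = {Ada, Ben, Leo, Uma, Sam, Pia, Hugo, Quinn, Milo, Gita, Enzo, Bella}, |A| = 12.
A ∩ B = {Quinn, Milo, Enzo}, so |A ∩ B| = 3.
A ∖ B = {Ada, Ben, Leo, Uma, Sam, Pia, Hugo, Gita, Bella}, so |A ∖ B| = 9.
|A ∩ B|/|A| = 3/12, so the statement is false.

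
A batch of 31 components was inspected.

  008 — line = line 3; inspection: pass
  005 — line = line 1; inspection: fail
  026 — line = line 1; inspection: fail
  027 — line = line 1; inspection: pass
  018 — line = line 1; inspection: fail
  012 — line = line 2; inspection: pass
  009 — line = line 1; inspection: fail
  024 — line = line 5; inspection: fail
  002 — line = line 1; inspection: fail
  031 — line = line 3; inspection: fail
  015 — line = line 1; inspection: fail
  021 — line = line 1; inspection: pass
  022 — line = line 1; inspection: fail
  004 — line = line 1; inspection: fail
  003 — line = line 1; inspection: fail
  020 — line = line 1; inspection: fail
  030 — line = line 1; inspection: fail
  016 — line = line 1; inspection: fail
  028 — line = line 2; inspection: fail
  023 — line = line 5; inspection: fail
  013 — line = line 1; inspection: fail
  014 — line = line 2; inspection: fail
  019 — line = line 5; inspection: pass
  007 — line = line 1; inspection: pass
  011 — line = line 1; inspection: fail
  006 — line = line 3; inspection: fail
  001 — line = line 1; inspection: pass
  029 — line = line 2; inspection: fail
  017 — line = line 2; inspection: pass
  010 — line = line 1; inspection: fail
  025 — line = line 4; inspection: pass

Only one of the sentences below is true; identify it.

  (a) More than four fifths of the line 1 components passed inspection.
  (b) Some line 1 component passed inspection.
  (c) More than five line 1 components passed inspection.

(b)

|A| = 19, |A ∩ B| = 4, |A ∖ B| = 15.
(a) requires |A ∩ B| / |A| > 4/5: false.
(b) requires A ∩ B ≠ ∅ (|A ∩ B| ≥ 1): true.
(c) requires |A ∩ B| > 5: false.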